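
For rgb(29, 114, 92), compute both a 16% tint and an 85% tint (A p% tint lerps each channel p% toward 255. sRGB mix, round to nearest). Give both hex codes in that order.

#418976, #ddeae7

16% tint:
  R: 29 + 0.16×(255−29) = 29 + 36.16 = 65.16 → 65
  G: 114 + 0.16×(255−114) = 114 + 22.56 = 136.56 → 137
  B: 92 + 0.16×(255−92) = 92 + 26.08 = 118.08 → 118
  → #418976
85% tint:
  R: 29 + 0.85×(255−29) = 29 + 192.1 = 221.1 → 221
  G: 114 + 0.85×(255−114) = 114 + 119.85 = 233.85 → 234
  B: 92 + 138.55 = 230.55 → 231
  → #ddeae7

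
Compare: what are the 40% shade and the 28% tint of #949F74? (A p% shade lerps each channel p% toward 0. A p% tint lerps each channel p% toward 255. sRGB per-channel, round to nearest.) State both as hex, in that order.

#949F74 is rgb(148, 159, 116).
40% shade:
  R: 148 + 0.4×(0−148) = 148 − 59.2 = 88.8 → 89
  G: 159 + 0.4×(0−159) = 159 − 63.6 = 95.4 → 95
  B: 116 + 0.4×(0−116) = 116 − 46.4 = 69.6 → 70
  → #595F46
28% tint:
  R: 148 + 0.28×(255−148) = 148 + 29.96 = 177.96 → 178
  G: 159 + 0.28×(255−159) = 159 + 26.88 = 185.88 → 186
  B: 116 + 0.28×(255−116) = 116 + 38.92 = 154.92 → 155
  → #B2BA9B

#595F46, #B2BA9B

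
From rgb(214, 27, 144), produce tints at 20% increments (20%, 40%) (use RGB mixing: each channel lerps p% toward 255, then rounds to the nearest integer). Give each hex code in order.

20%: (214 + 8.2 = 222.2→222, 27 + 45.6 = 72.6→73, 144 + 22.2 = 166.2→166) → #DE49A6
40%: (214 + 16.4 = 230.4→230, 27 + 91.2 = 118.2→118, 144 + 44.4 = 188.4→188) → #E676BC

#DE49A6, #E676BC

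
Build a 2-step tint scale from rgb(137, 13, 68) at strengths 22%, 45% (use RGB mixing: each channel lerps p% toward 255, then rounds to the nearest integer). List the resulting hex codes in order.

#A3426D, #BE7A98

22%: (137 + 25.96 = 162.96→163, 13 + 53.24 = 66.24→66, 68 + 41.14 = 109.14→109) → #A3426D
45%: (137 + 53.1 = 190.1→190, 13 + 108.9 = 121.9→122, 68 + 84.15 = 152.15→152) → #BE7A98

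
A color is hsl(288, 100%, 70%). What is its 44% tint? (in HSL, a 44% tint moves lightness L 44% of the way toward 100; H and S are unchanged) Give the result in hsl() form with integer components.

hsl(288, 100%, 83%)

L moves 44% from 70 toward 100: 70 + 13.2 = 83.2 → 83.
H and S are unchanged.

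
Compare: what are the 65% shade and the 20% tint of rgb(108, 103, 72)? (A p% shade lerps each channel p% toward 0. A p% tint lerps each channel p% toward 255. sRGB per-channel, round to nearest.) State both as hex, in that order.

65% shade:
  R: 108 + 0.65×(0−108) = 108 − 70.2 = 37.8 → 38
  G: 103 − 66.95 = 36.05 → 36
  B: 72 + 0.65×(0−72) = 72 − 46.8 = 25.2 → 25
  → #262419
20% tint:
  R: 108 + 0.2×(255−108) = 108 + 29.4 = 137.4 → 137
  G: 103 + 0.2×(255−103) = 103 + 30.4 = 133.4 → 133
  B: 72 + 36.6 = 108.6 → 109
  → #89856D

#262419, #89856D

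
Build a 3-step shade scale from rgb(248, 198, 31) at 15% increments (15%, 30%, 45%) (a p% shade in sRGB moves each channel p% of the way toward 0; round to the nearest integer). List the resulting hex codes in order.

#D3A81A, #AE8B16, #886D11

15%: (248 − 37.2 = 210.8→211, 198 − 29.7 = 168.3→168, 31 − 4.65 = 26.35→26) → #D3A81A
30%: (248 − 74.4 = 173.6→174, 198 − 59.4 = 138.6→139, 31 − 9.3 = 21.7→22) → #AE8B16
45%: (248 − 111.6 = 136.4→136, 198 − 89.1 = 108.9→109, 31 − 13.95 = 17.05→17) → #886D11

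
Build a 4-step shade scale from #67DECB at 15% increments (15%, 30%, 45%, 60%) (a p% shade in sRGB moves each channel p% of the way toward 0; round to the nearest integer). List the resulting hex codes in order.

#58BDAD, #489B8E, #397A70, #295951

#67DECB is rgb(103, 222, 203).
15%: (103 − 15.45 = 87.55→88, 222 − 33.3 = 188.7→189, 203 − 30.45 = 172.55→173) → #58BDAD
30%: (103 − 30.9 = 72.1→72, 222 − 66.6 = 155.4→155, 203 − 60.9 = 142.1→142) → #489B8E
45%: (103 − 46.35 = 56.65→57, 222 − 99.9 = 122.1→122, 203 − 91.35 = 111.65→112) → #397A70
60%: (103 − 61.8 = 41.2→41, 222 − 133.2 = 88.8→89, 203 − 121.8 = 81.2→81) → #295951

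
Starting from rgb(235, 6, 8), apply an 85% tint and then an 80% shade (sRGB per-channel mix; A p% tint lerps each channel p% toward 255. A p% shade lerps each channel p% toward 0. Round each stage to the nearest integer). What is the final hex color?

#322c2c

Lerp each channel 85% toward 255:
  R: 235 + 0.85×(255−235) = 235 + 17 = 252 → 252
  G: 6 + 211.65 = 217.65 → 218
  B: 8 + 0.85×(255−8) = 8 + 209.95 = 217.95 → 218
After the tint: rgb(252, 218, 218) = #fcdada.
An 80% shade moves each channel 80% toward 0:
  R: 252 − 201.6 = 50.4 → 50
  G: 218 − 174.4 = 43.6 → 44
  B: 218 − 174.4 = 43.6 → 44
rgb(50, 44, 44) = #322c2c.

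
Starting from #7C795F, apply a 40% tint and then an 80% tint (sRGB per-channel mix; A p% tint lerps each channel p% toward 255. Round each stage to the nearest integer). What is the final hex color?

#7C795F is rgb(124, 121, 95).
Per channel, c → c + 0.4(255 − c):
  R: 124 + 52.4 = 176.4 → 176
  G: 121 + 0.4×(255−121) = 121 + 53.6 = 174.6 → 175
  B: 95 + 64 = 159 → 159
After the tint: rgb(176, 175, 159) = #B0AF9F.
Lerp each channel 80% toward 255:
  R: 176 + 0.8×(255−176) = 176 + 63.2 = 239.2 → 239
  G: 175 + 0.8×(255−175) = 175 + 64 = 239 → 239
  B: 159 + 0.8×(255−159) = 159 + 76.8 = 235.8 → 236
rgb(239, 239, 236) = #EFEFEC.

#EFEFEC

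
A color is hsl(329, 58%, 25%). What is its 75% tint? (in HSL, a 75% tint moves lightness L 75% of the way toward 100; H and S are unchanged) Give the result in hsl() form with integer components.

hsl(329, 58%, 81%)

L moves 75% from 25 toward 100: 25 + 56.25 = 81.25 → 81.
H and S are unchanged.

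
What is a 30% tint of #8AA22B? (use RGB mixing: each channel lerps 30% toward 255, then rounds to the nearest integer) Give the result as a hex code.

#8AA22B is rgb(138, 162, 43).
A 30% tint moves each channel 30% toward 255:
  R: 138 + 0.3×(255−138) = 138 + 35.1 = 173.1 → 173
  G: 162 + 0.3×(255−162) = 162 + 27.9 = 189.9 → 190
  B: 43 + 0.3×(255−43) = 43 + 63.6 = 106.6 → 107
rgb(173, 190, 107) = #ADBE6B.

#ADBE6B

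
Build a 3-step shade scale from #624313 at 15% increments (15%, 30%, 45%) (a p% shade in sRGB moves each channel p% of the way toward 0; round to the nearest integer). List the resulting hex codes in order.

#624313 is rgb(98, 67, 19).
15%: (98 − 14.7 = 83.3→83, 67 − 10.05 = 56.95→57, 19 − 2.85 = 16.15→16) → #533910
30%: (98 − 29.4 = 68.6→69, 67 − 20.1 = 46.9→47, 19 − 5.7 = 13.3→13) → #452F0D
45%: (98 − 44.1 = 53.9→54, 67 − 30.15 = 36.85→37, 19 − 8.55 = 10.45→10) → #36250A

#533910, #452F0D, #36250A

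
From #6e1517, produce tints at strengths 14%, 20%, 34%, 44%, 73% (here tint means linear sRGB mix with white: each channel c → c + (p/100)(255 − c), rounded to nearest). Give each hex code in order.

#823637, #8b4445, #9f6566, #ae7c7d, #d8c0c0

#6e1517 is rgb(110, 21, 23).
14%: (110 + 20.3 = 130.3→130, 21 + 32.76 = 53.76→54, 23 + 32.48 = 55.48→55) → #823637
20%: (110 + 29 = 139→139, 21 + 46.8 = 67.8→68, 23 + 46.4 = 69.4→69) → #8b4445
34%: (110 + 49.3 = 159.3→159, 21 + 79.56 = 100.56→101, 23 + 78.88 = 101.88→102) → #9f6566
44%: (110 + 63.8 = 173.8→174, 21 + 102.96 = 123.96→124, 23 + 102.08 = 125.08→125) → #ae7c7d
73%: (110 + 105.85 = 215.85→216, 21 + 170.82 = 191.82→192, 23 + 169.36 = 192.36→192) → #d8c0c0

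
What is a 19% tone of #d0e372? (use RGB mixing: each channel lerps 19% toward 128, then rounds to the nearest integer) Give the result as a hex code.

#c1d075

#d0e372 is rgb(208, 227, 114).
A 19% tone moves each channel 19% toward 128:
  R: 208 + 0.19×(128−208) = 208 − 15.2 = 192.8 → 193
  G: 227 − 18.81 = 208.19 → 208
  B: 114 + 0.19×(128−114) = 114 + 2.66 = 116.66 → 117
rgb(193, 208, 117) = #c1d075.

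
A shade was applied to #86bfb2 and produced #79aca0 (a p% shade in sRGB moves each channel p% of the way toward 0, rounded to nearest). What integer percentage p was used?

#86bfb2 is rgb(134, 191, 178); #79aca0 is rgb(121, 172, 160).
On the G channel (widest range): 172 ≈ 191 + (p/100)(0 − 191), so p ≈ 100×(172 − 191)/(0 − 191) = -1900/-191 = 9.95.
p = 10 reproduces all three channels after rounding.

10%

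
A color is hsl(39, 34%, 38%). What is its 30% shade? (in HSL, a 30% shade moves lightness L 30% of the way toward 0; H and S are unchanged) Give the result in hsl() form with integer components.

L moves 30% from 38 toward 0: 38 − 11.4 = 26.6 → 27.
H and S are unchanged.

hsl(39, 34%, 27%)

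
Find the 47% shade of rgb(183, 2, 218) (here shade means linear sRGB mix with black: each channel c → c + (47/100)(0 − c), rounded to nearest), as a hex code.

Lerp each channel 47% toward 0:
  R: 183 + 0.47×(0−183) = 183 − 86.01 = 96.99 → 97
  G: 2 + 0.47×(0−2) = 2 − 0.94 = 1.06 → 1
  B: 218 − 102.46 = 115.54 → 116
rgb(97, 1, 116) = #610174.

#610174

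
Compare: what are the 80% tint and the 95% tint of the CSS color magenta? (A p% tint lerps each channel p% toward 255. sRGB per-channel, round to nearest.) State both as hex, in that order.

CSS magenta is rgb(255, 0, 255).
80% tint:
  R: 255 + 0 = 255 → 255
  G: 0 + 0.8×(255−0) = 0 + 204 = 204 → 204
  B: 255 + 0.8×(255−255) = 255 + 0 = 255 → 255
  → #ffccff
95% tint:
  R: 255 + 0 = 255 → 255
  G: 0 + 242.25 = 242.25 → 242
  B: 255 + 0 = 255 → 255
  → #fff2ff

#ffccff, #fff2ff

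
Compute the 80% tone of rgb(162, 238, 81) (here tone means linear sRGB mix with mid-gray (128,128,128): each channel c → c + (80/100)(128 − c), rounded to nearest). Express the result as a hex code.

#879677

Per channel, c → c + 0.8(128 − c):
  R: 162 + 0.8×(128−162) = 162 − 27.2 = 134.8 → 135
  G: 238 + 0.8×(128−238) = 238 − 88 = 150 → 150
  B: 81 + 0.8×(128−81) = 81 + 37.6 = 118.6 → 119
rgb(135, 150, 119) = #879677.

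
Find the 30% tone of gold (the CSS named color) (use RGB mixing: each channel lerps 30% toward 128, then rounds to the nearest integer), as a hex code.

CSS gold is rgb(255, 215, 0).
Per channel, c → c + 0.3(128 − c):
  R: 255 − 38.1 = 216.9 → 217
  G: 215 + 0.3×(128−215) = 215 − 26.1 = 188.9 → 189
  B: 0 + 38.4 = 38.4 → 38
rgb(217, 189, 38) = #D9BD26.

#D9BD26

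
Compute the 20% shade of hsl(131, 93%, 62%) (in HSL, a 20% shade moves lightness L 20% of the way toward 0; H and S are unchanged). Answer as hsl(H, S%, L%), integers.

hsl(131, 93%, 50%)

L moves 20% from 62 toward 0: 62 − 12.4 = 49.6 → 50.
H and S are unchanged.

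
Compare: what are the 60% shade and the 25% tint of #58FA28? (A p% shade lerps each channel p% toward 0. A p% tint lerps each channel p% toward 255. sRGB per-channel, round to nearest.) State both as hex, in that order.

#58FA28 is rgb(88, 250, 40).
60% shade:
  R: 88 + 0.6×(0−88) = 88 − 52.8 = 35.2 → 35
  G: 250 − 150 = 100 → 100
  B: 40 + 0.6×(0−40) = 40 − 24 = 16 → 16
  → #236410
25% tint:
  R: 88 + 0.25×(255−88) = 88 + 41.75 = 129.75 → 130
  G: 250 + 0.25×(255−250) = 250 + 1.25 = 251.25 → 251
  B: 40 + 0.25×(255−40) = 40 + 53.75 = 93.75 → 94
  → #82FB5E

#236410, #82FB5E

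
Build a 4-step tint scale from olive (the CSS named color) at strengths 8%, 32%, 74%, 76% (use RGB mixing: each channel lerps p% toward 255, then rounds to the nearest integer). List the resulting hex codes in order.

CSS olive is rgb(128, 128, 0).
8%: (128 + 10.16 = 138.16→138, 128 + 10.16 = 138.16→138, 0 + 20.4 = 20.4→20) → #8A8A14
32%: (128 + 40.64 = 168.64→169, 128 + 40.64 = 168.64→169, 0 + 81.6 = 81.6→82) → #A9A952
74%: (128 + 93.98 = 221.98→222, 128 + 93.98 = 221.98→222, 0 + 188.7 = 188.7→189) → #DEDEBD
76%: (128 + 96.52 = 224.52→225, 128 + 96.52 = 224.52→225, 0 + 193.8 = 193.8→194) → #E1E1C2

#8A8A14, #A9A952, #DEDEBD, #E1E1C2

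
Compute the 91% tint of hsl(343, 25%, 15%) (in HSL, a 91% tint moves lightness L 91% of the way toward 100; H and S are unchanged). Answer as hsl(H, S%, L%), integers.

L moves 91% from 15 toward 100: 15 + 77.35 = 92.35 → 92.
H and S are unchanged.

hsl(343, 25%, 92%)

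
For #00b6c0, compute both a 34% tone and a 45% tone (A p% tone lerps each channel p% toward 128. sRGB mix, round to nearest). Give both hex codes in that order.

#00b6c0 is rgb(0, 182, 192).
34% tone:
  R: 0 + 0.34×(128−0) = 0 + 43.52 = 43.52 → 44
  G: 182 − 18.36 = 163.64 → 164
  B: 192 + 0.34×(128−192) = 192 − 21.76 = 170.24 → 170
  → #2ca4aa
45% tone:
  R: 0 + 57.6 = 57.6 → 58
  G: 182 + 0.45×(128−182) = 182 − 24.3 = 157.7 → 158
  B: 192 − 28.8 = 163.2 → 163
  → #3a9ea3

#2ca4aa, #3a9ea3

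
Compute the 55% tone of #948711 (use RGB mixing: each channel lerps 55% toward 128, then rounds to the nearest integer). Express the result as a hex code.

#89834E

#948711 is rgb(148, 135, 17).
A 55% tone moves each channel 55% toward 128:
  R: 148 + 0.55×(128−148) = 148 − 11 = 137 → 137
  G: 135 + 0.55×(128−135) = 135 − 3.85 = 131.15 → 131
  B: 17 + 0.55×(128−17) = 17 + 61.05 = 78.05 → 78
rgb(137, 131, 78) = #89834E.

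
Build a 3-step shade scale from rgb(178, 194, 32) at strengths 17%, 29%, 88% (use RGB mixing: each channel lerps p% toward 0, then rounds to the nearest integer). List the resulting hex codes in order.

17%: (178 − 30.26 = 147.74→148, 194 − 32.98 = 161.02→161, 32 − 5.44 = 26.56→27) → #94A11B
29%: (178 − 51.62 = 126.38→126, 194 − 56.26 = 137.74→138, 32 − 9.28 = 22.72→23) → #7E8A17
88%: (178 − 156.64 = 21.36→21, 194 − 170.72 = 23.28→23, 32 − 28.16 = 3.84→4) → #151704

#94A11B, #7E8A17, #151704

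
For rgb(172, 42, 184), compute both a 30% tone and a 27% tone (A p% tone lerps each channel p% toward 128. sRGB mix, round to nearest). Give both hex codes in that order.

#9f44a7, #a041a9

30% tone:
  R: 172 + 0.3×(128−172) = 172 − 13.2 = 158.8 → 159
  G: 42 + 0.3×(128−42) = 42 + 25.8 = 67.8 → 68
  B: 184 + 0.3×(128−184) = 184 − 16.8 = 167.2 → 167
  → #9f44a7
27% tone:
  R: 172 − 11.88 = 160.12 → 160
  G: 42 + 23.22 = 65.22 → 65
  B: 184 − 15.12 = 168.88 → 169
  → #a041a9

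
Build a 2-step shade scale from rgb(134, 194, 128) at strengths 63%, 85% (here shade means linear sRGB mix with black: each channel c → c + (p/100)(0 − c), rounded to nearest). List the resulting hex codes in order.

#32482F, #141D13

63%: (134 − 84.42 = 49.58→50, 194 − 122.22 = 71.78→72, 128 − 80.64 = 47.36→47) → #32482F
85%: (134 − 113.9 = 20.1→20, 194 − 164.9 = 29.1→29, 128 − 108.8 = 19.2→19) → #141D13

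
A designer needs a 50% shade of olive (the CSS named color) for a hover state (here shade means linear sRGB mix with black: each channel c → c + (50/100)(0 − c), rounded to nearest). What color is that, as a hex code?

#404000

CSS olive is rgb(128, 128, 0).
Lerp each channel 50% toward 0:
  R: 128 + 0.5×(0−128) = 128 − 64 = 64 → 64
  G: 128 − 64 = 64 → 64
  B: 0 + 0 = 0 → 0
rgb(64, 64, 0) = #404000.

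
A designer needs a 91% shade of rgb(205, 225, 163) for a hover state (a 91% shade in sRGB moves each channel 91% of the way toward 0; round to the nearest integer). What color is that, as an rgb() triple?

Per channel, c → c + 0.91(0 − c):
  R: 205 + 0.91×(0−205) = 205 − 186.55 = 18.45 → 18
  G: 225 + 0.91×(0−225) = 225 − 204.75 = 20.25 → 20
  B: 163 + 0.91×(0−163) = 163 − 148.33 = 14.67 → 15

rgb(18, 20, 15)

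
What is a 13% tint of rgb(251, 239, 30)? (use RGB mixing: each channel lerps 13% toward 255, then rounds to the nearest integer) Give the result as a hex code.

A 13% tint moves each channel 13% toward 255:
  R: 251 + 0.52 = 251.52 → 252
  G: 239 + 2.08 = 241.08 → 241
  B: 30 + 0.13×(255−30) = 30 + 29.25 = 59.25 → 59
rgb(252, 241, 59) = #FCF13B.

#FCF13B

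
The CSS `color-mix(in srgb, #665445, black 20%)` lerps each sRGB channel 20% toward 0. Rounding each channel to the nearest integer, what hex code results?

#665445 is rgb(102, 84, 69).
Lerp each channel 20% toward 0:
  R: 102 + 0.2×(0−102) = 102 − 20.4 = 81.6 → 82
  G: 84 − 16.8 = 67.2 → 67
  B: 69 − 13.8 = 55.2 → 55
rgb(82, 67, 55) = #524337.

#524337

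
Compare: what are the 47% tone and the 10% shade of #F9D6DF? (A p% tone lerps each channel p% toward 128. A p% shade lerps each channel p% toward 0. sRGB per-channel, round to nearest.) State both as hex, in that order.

#F9D6DF is rgb(249, 214, 223).
47% tone:
  R: 249 + 0.47×(128−249) = 249 − 56.87 = 192.13 → 192
  G: 214 − 40.42 = 173.58 → 174
  B: 223 + 0.47×(128−223) = 223 − 44.65 = 178.35 → 178
  → #C0AEB2
10% shade:
  R: 249 + 0.1×(0−249) = 249 − 24.9 = 224.1 → 224
  G: 214 − 21.4 = 192.6 → 193
  B: 223 − 22.3 = 200.7 → 201
  → #E0C1C9

#C0AEB2, #E0C1C9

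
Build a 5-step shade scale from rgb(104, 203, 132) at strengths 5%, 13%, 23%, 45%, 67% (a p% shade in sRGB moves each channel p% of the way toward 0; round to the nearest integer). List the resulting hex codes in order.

#63C17D, #5AB173, #509C66, #397049, #22432C

5%: (104 − 5.2 = 98.8→99, 203 − 10.15 = 192.85→193, 132 − 6.6 = 125.4→125) → #63C17D
13%: (104 − 13.52 = 90.48→90, 203 − 26.39 = 176.61→177, 132 − 17.16 = 114.84→115) → #5AB173
23%: (104 − 23.92 = 80.08→80, 203 − 46.69 = 156.31→156, 132 − 30.36 = 101.64→102) → #509C66
45%: (104 − 46.8 = 57.2→57, 203 − 91.35 = 111.65→112, 132 − 59.4 = 72.6→73) → #397049
67%: (104 − 69.68 = 34.32→34, 203 − 136.01 = 66.99→67, 132 − 88.44 = 43.56→44) → #22432C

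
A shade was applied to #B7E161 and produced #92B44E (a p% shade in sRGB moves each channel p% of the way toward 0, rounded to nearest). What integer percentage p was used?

20%

#B7E161 is rgb(183, 225, 97); #92B44E is rgb(146, 180, 78).
On the G channel (widest range): 180 ≈ 225 + (p/100)(0 − 225), so p ≈ 100×(180 − 225)/(0 − 225) = -4500/-225 = 20.00.
p = 20 reproduces all three channels after rounding.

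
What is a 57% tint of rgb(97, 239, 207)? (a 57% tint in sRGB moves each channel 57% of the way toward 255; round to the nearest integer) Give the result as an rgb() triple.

A 57% tint moves each channel 57% toward 255:
  R: 97 + 90.06 = 187.06 → 187
  G: 239 + 0.57×(255−239) = 239 + 9.12 = 248.12 → 248
  B: 207 + 27.36 = 234.36 → 234

rgb(187, 248, 234)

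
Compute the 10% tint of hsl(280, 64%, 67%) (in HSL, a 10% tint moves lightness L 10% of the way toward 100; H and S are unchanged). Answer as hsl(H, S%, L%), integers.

hsl(280, 64%, 70%)

L moves 10% from 67 toward 100: 67 + 3.3 = 70.3 → 70.
H and S are unchanged.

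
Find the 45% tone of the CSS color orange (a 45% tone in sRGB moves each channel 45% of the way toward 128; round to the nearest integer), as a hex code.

#C6943A

CSS orange is rgb(255, 165, 0).
Per channel, c → c + 0.45(128 − c):
  R: 255 + 0.45×(128−255) = 255 − 57.15 = 197.85 → 198
  G: 165 + 0.45×(128−165) = 165 − 16.65 = 148.35 → 148
  B: 0 + 0.45×(128−0) = 0 + 57.6 = 57.6 → 58
rgb(198, 148, 58) = #C6943A.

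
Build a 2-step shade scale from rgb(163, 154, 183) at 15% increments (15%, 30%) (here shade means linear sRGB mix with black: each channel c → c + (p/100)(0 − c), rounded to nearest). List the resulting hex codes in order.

15%: (163 − 24.45 = 138.55→139, 154 − 23.1 = 130.9→131, 183 − 27.45 = 155.55→156) → #8b839c
30%: (163 − 48.9 = 114.1→114, 154 − 46.2 = 107.8→108, 183 − 54.9 = 128.1→128) → #726c80

#8b839c, #726c80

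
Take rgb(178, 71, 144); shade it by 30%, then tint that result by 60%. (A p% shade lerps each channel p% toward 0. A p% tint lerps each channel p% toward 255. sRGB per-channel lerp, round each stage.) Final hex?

#CBADC1

A 30% shade moves each channel 30% toward 0:
  R: 178 − 53.4 = 124.6 → 125
  G: 71 + 0.3×(0−71) = 71 − 21.3 = 49.7 → 50
  B: 144 − 43.2 = 100.8 → 101
After the shade: rgb(125, 50, 101) = #7D3265.
A 60% tint moves each channel 60% toward 255:
  R: 125 + 78 = 203 → 203
  G: 50 + 123 = 173 → 173
  B: 101 + 0.6×(255−101) = 101 + 92.4 = 193.4 → 193
rgb(203, 173, 193) = #CBADC1.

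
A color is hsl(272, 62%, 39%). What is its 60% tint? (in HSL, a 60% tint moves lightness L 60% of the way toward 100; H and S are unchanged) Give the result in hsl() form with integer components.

hsl(272, 62%, 76%)

L moves 60% from 39 toward 100: 39 + 36.6 = 75.6 → 76.
H and S are unchanged.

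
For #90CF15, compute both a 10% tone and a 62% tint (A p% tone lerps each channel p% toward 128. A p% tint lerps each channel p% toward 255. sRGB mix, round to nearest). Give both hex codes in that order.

#90CF15 is rgb(144, 207, 21).
10% tone:
  R: 144 + 0.1×(128−144) = 144 − 1.6 = 142.4 → 142
  G: 207 + 0.1×(128−207) = 207 − 7.9 = 199.1 → 199
  B: 21 + 0.1×(128−21) = 21 + 10.7 = 31.7 → 32
  → #8EC720
62% tint:
  R: 144 + 0.62×(255−144) = 144 + 68.82 = 212.82 → 213
  G: 207 + 29.76 = 236.76 → 237
  B: 21 + 145.08 = 166.08 → 166
  → #D5EDA6

#8EC720, #D5EDA6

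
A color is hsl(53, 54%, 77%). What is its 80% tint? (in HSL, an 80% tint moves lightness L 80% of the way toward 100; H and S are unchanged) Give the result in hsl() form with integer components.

hsl(53, 54%, 95%)

L moves 80% from 77 toward 100: 77 + 18.4 = 95.4 → 95.
H and S are unchanged.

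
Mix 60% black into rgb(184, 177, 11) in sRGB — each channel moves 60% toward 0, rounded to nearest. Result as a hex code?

#4A4704

Per channel, c → c + 0.6(0 − c):
  R: 184 + 0.6×(0−184) = 184 − 110.4 = 73.6 → 74
  G: 177 + 0.6×(0−177) = 177 − 106.2 = 70.8 → 71
  B: 11 + 0.6×(0−11) = 11 − 6.6 = 4.4 → 4
rgb(74, 71, 4) = #4A4704.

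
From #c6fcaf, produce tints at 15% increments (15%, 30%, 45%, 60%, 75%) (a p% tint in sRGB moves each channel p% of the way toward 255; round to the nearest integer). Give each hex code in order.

#c6fcaf is rgb(198, 252, 175).
15%: (198 + 8.55 = 206.55→207, 252→252, 175 + 12 = 187→187) → #cffcbb
30%: (198 + 17.1 = 215.1→215, 252 + 0.9 = 252.9→253, 175 + 24 = 199→199) → #d7fdc7
45%: (198 + 25.65 = 223.65→224, 252 + 1.35 = 253.35→253, 175 + 36 = 211→211) → #e0fdd3
60%: (198 + 34.2 = 232.2→232, 252 + 1.8 = 253.8→254, 175 + 48 = 223→223) → #e8fedf
75%: (198 + 42.75 = 240.75→241, 252 + 2.25 = 254.25→254, 175 + 60 = 235→235) → #f1feeb

#cffcbb, #d7fdc7, #e0fdd3, #e8fedf, #f1feeb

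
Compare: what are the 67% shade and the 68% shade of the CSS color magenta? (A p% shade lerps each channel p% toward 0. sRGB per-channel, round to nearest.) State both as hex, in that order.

#540054, #520052

CSS magenta is rgb(255, 0, 255).
67% shade:
  R: 255 + 0.67×(0−255) = 255 − 170.85 = 84.15 → 84
  G: 0 + 0 = 0 → 0
  B: 255 + 0.67×(0−255) = 255 − 170.85 = 84.15 → 84
  → #540054
68% shade:
  R: 255 + 0.68×(0−255) = 255 − 173.4 = 81.6 → 82
  G: 0 + 0.68×(0−0) = 0 + 0 = 0 → 0
  B: 255 + 0.68×(0−255) = 255 − 173.4 = 81.6 → 82
  → #520052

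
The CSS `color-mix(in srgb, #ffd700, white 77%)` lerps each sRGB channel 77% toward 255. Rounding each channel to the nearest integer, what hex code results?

#ffd700 is rgb(255, 215, 0).
A 77% tint moves each channel 77% toward 255:
  R: 255 + 0.77×(255−255) = 255 + 0 = 255 → 255
  G: 215 + 30.8 = 245.8 → 246
  B: 0 + 196.35 = 196.35 → 196
rgb(255, 246, 196) = #fff6c4.

#fff6c4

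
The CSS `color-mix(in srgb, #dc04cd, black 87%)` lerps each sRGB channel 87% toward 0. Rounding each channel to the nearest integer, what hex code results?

#dc04cd is rgb(220, 4, 205).
Lerp each channel 87% toward 0:
  R: 220 + 0.87×(0−220) = 220 − 191.4 = 28.6 → 29
  G: 4 − 3.48 = 0.52 → 1
  B: 205 + 0.87×(0−205) = 205 − 178.35 = 26.65 → 27
rgb(29, 1, 27) = #1d011b.

#1d011b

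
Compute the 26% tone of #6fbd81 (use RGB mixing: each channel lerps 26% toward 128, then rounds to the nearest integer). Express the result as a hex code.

#73ad81

#6fbd81 is rgb(111, 189, 129).
A 26% tone moves each channel 26% toward 128:
  R: 111 + 4.42 = 115.42 → 115
  G: 189 + 0.26×(128−189) = 189 − 15.86 = 173.14 → 173
  B: 129 + 0.26×(128−129) = 129 − 0.26 = 128.74 → 129
rgb(115, 173, 129) = #73ad81.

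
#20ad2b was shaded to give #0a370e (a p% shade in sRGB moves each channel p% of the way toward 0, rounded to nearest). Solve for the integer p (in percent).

68%

#20ad2b is rgb(32, 173, 43); #0a370e is rgb(10, 55, 14).
On the G channel (widest range): 55 ≈ 173 + (p/100)(0 − 173), so p ≈ 100×(55 − 173)/(0 − 173) = -11800/-173 = 68.21.
p = 68 reproduces all three channels after rounding.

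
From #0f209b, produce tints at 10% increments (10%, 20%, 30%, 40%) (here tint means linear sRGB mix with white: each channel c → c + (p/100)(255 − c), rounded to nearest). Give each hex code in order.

#2736a5, #3f4daf, #5763b9, #6f79c3

#0f209b is rgb(15, 32, 155).
10%: (15 + 24 = 39→39, 32 + 22.3 = 54.3→54, 155 + 10 = 165→165) → #2736a5
20%: (15 + 48 = 63→63, 32 + 44.6 = 76.6→77, 155 + 20 = 175→175) → #3f4daf
30%: (15 + 72 = 87→87, 32 + 66.9 = 98.9→99, 155 + 30 = 185→185) → #5763b9
40%: (15 + 96 = 111→111, 32 + 89.2 = 121.2→121, 155 + 40 = 195→195) → #6f79c3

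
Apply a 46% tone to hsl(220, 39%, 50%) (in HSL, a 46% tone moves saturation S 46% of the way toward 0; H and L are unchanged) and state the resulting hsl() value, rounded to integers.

hsl(220, 21%, 50%)

S moves 46% from 39 toward 0: 39 − 17.94 = 21.06 → 21.
H and L are unchanged.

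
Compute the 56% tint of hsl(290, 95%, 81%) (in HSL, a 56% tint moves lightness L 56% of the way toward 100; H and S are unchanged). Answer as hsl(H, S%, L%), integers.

L moves 56% from 81 toward 100: 81 + 10.64 = 91.64 → 92.
H and S are unchanged.

hsl(290, 95%, 92%)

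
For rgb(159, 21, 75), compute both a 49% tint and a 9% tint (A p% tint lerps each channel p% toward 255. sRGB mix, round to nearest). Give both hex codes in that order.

#CE88A3, #A82A5B

49% tint:
  R: 159 + 47.04 = 206.04 → 206
  G: 21 + 0.49×(255−21) = 21 + 114.66 = 135.66 → 136
  B: 75 + 88.2 = 163.2 → 163
  → #CE88A3
9% tint:
  R: 159 + 0.09×(255−159) = 159 + 8.64 = 167.64 → 168
  G: 21 + 0.09×(255−21) = 21 + 21.06 = 42.06 → 42
  B: 75 + 16.2 = 91.2 → 91
  → #A82A5B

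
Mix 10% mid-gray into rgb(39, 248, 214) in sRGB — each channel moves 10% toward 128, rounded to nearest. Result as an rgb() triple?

Lerp each channel 10% toward 128:
  R: 39 + 0.1×(128−39) = 39 + 8.9 = 47.9 → 48
  G: 248 + 0.1×(128−248) = 248 − 12 = 236 → 236
  B: 214 + 0.1×(128−214) = 214 − 8.6 = 205.4 → 205

rgb(48, 236, 205)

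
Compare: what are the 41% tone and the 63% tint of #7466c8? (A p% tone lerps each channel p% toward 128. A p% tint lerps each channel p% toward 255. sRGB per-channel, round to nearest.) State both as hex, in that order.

#7971aa, #ccc6eb

#7466c8 is rgb(116, 102, 200).
41% tone:
  R: 116 + 4.92 = 120.92 → 121
  G: 102 + 10.66 = 112.66 → 113
  B: 200 + 0.41×(128−200) = 200 − 29.52 = 170.48 → 170
  → #7971aa
63% tint:
  R: 116 + 0.63×(255−116) = 116 + 87.57 = 203.57 → 204
  G: 102 + 0.63×(255−102) = 102 + 96.39 = 198.39 → 198
  B: 200 + 34.65 = 234.65 → 235
  → #ccc6eb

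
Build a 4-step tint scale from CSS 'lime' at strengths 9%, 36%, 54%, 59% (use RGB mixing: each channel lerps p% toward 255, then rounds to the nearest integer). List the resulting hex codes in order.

CSS lime is rgb(0, 255, 0).
9%: (0 + 22.95 = 22.95→23, 255→255, 0 + 22.95 = 22.95→23) → #17FF17
36%: (0 + 91.8 = 91.8→92, 255→255, 0 + 91.8 = 91.8→92) → #5CFF5C
54%: (0 + 137.7 = 137.7→138, 255→255, 0 + 137.7 = 137.7→138) → #8AFF8A
59%: (0 + 150.45 = 150.45→150, 255→255, 0 + 150.45 = 150.45→150) → #96FF96

#17FF17, #5CFF5C, #8AFF8A, #96FF96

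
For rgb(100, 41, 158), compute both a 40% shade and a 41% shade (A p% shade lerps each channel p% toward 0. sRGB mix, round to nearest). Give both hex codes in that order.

40% shade:
  R: 100 + 0.4×(0−100) = 100 − 40 = 60 → 60
  G: 41 − 16.4 = 24.6 → 25
  B: 158 − 63.2 = 94.8 → 95
  → #3c195f
41% shade:
  R: 100 − 41 = 59 → 59
  G: 41 + 0.41×(0−41) = 41 − 16.81 = 24.19 → 24
  B: 158 − 64.78 = 93.22 → 93
  → #3b185d

#3c195f, #3b185d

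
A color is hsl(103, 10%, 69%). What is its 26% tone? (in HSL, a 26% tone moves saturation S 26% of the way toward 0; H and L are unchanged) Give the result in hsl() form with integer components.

S moves 26% from 10 toward 0: 10 − 2.6 = 7.4 → 7.
H and L are unchanged.

hsl(103, 7%, 69%)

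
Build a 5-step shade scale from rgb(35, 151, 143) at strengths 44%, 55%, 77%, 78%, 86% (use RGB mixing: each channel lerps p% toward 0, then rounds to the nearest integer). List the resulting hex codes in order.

44%: (35 − 15.4 = 19.6→20, 151 − 66.44 = 84.56→85, 143 − 62.92 = 80.08→80) → #145550
55%: (35 − 19.25 = 15.75→16, 151 − 83.05 = 67.95→68, 143 − 78.65 = 64.35→64) → #104440
77%: (35 − 26.95 = 8.05→8, 151 − 116.27 = 34.73→35, 143 − 110.11 = 32.89→33) → #082321
78%: (35 − 27.3 = 7.7→8, 151 − 117.78 = 33.22→33, 143 − 111.54 = 31.46→31) → #08211f
86%: (35 − 30.1 = 4.9→5, 151 − 129.86 = 21.14→21, 143 − 122.98 = 20.02→20) → #051514

#145550, #104440, #082321, #08211f, #051514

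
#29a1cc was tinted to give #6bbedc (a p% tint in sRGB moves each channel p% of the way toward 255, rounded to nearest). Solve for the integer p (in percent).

31%

#29a1cc is rgb(41, 161, 204); #6bbedc is rgb(107, 190, 220).
On the R channel (widest range): 107 ≈ 41 + (p/100)(255 − 41), so p ≈ 100×(107 − 41)/(255 − 41) = 6600/214 = 30.84.
p = 31 reproduces all three channels after rounding.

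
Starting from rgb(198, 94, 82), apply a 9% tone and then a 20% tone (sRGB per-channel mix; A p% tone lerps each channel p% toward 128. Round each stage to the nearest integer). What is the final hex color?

#B3675E

Per channel, c → c + 0.09(128 − c):
  R: 198 + 0.09×(128−198) = 198 − 6.3 = 191.7 → 192
  G: 94 + 3.06 = 97.06 → 97
  B: 82 + 0.09×(128−82) = 82 + 4.14 = 86.14 → 86
After the tone: rgb(192, 97, 86) = #C06156.
A 20% tone moves each channel 20% toward 128:
  R: 192 + 0.2×(128−192) = 192 − 12.8 = 179.2 → 179
  G: 97 + 0.2×(128−97) = 97 + 6.2 = 103.2 → 103
  B: 86 + 8.4 = 94.4 → 94
rgb(179, 103, 94) = #B3675E.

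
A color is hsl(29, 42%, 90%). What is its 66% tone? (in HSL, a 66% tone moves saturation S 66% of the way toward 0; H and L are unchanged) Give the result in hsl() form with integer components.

S moves 66% from 42 toward 0: 42 − 27.72 = 14.28 → 14.
H and L are unchanged.

hsl(29, 14%, 90%)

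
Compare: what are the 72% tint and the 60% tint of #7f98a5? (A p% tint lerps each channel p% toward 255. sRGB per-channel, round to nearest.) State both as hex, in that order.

#7f98a5 is rgb(127, 152, 165).
72% tint:
  R: 127 + 0.72×(255−127) = 127 + 92.16 = 219.16 → 219
  G: 152 + 0.72×(255−152) = 152 + 74.16 = 226.16 → 226
  B: 165 + 0.72×(255−165) = 165 + 64.8 = 229.8 → 230
  → #dbe2e6
60% tint:
  R: 127 + 0.6×(255−127) = 127 + 76.8 = 203.8 → 204
  G: 152 + 0.6×(255−152) = 152 + 61.8 = 213.8 → 214
  B: 165 + 54 = 219 → 219
  → #ccd6db

#dbe2e6, #ccd6db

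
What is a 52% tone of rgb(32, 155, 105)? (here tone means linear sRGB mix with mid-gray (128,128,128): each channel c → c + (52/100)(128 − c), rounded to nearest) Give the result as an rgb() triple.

Per channel, c → c + 0.52(128 − c):
  R: 32 + 0.52×(128−32) = 32 + 49.92 = 81.92 → 82
  G: 155 − 14.04 = 140.96 → 141
  B: 105 + 11.96 = 116.96 → 117

rgb(82, 141, 117)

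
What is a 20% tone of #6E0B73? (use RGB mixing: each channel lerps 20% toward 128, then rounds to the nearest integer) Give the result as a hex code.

#6E0B73 is rgb(110, 11, 115).
A 20% tone moves each channel 20% toward 128:
  R: 110 + 0.2×(128−110) = 110 + 3.6 = 113.6 → 114
  G: 11 + 0.2×(128−11) = 11 + 23.4 = 34.4 → 34
  B: 115 + 2.6 = 117.6 → 118
rgb(114, 34, 118) = #722276.

#722276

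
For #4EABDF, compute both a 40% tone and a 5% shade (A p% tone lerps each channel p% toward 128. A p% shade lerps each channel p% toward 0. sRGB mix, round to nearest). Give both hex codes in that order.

#629AB9, #4AA2D4

#4EABDF is rgb(78, 171, 223).
40% tone:
  R: 78 + 0.4×(128−78) = 78 + 20 = 98 → 98
  G: 171 + 0.4×(128−171) = 171 − 17.2 = 153.8 → 154
  B: 223 − 38 = 185 → 185
  → #629AB9
5% shade:
  R: 78 − 3.9 = 74.1 → 74
  G: 171 + 0.05×(0−171) = 171 − 8.55 = 162.45 → 162
  B: 223 + 0.05×(0−223) = 223 − 11.15 = 211.85 → 212
  → #4AA2D4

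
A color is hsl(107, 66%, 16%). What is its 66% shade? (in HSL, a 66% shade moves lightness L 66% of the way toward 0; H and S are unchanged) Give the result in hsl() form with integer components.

hsl(107, 66%, 5%)

L moves 66% from 16 toward 0: 16 − 10.56 = 5.44 → 5.
H and S are unchanged.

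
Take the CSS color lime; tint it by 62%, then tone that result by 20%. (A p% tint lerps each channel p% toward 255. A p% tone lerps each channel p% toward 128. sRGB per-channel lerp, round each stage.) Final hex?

#98e698

CSS lime is rgb(0, 255, 0).
A 62% tint moves each channel 62% toward 255:
  R: 0 + 158.1 = 158.1 → 158
  G: 255 + 0.62×(255−255) = 255 + 0 = 255 → 255
  B: 0 + 0.62×(255−0) = 0 + 158.1 = 158.1 → 158
After the tint: rgb(158, 255, 158) = #9eff9e.
A 20% tone moves each channel 20% toward 128:
  R: 158 + 0.2×(128−158) = 158 − 6 = 152 → 152
  G: 255 + 0.2×(128−255) = 255 − 25.4 = 229.6 → 230
  B: 158 − 6 = 152 → 152
rgb(152, 230, 152) = #98e698.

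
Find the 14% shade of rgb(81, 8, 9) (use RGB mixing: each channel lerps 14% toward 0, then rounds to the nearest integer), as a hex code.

Per channel, c → c + 0.14(0 − c):
  R: 81 + 0.14×(0−81) = 81 − 11.34 = 69.66 → 70
  G: 8 − 1.12 = 6.88 → 7
  B: 9 + 0.14×(0−9) = 9 − 1.26 = 7.74 → 8
rgb(70, 7, 8) = #460708.

#460708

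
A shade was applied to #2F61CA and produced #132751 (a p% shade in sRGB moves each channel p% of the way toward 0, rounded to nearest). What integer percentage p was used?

#2F61CA is rgb(47, 97, 202); #132751 is rgb(19, 39, 81).
On the B channel (widest range): 81 ≈ 202 + (p/100)(0 − 202), so p ≈ 100×(81 − 202)/(0 − 202) = -12100/-202 = 59.90.
p = 60 reproduces all three channels after rounding.

60%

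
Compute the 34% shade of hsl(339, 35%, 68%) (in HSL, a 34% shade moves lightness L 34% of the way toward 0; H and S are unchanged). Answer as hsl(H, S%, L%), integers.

hsl(339, 35%, 45%)

L moves 34% from 68 toward 0: 68 − 23.12 = 44.88 → 45.
H and S are unchanged.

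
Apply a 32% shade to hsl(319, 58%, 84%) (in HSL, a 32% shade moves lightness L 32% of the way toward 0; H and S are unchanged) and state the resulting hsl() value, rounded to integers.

L moves 32% from 84 toward 0: 84 − 26.88 = 57.12 → 57.
H and S are unchanged.

hsl(319, 58%, 57%)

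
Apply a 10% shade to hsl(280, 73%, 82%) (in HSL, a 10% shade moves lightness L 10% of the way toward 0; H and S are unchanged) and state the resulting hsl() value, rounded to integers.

hsl(280, 73%, 74%)

L moves 10% from 82 toward 0: 82 − 8.2 = 73.8 → 74.
H and S are unchanged.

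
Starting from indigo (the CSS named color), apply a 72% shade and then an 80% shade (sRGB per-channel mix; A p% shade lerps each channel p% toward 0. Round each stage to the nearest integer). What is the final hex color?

CSS indigo is rgb(75, 0, 130).
Lerp each channel 72% toward 0:
  R: 75 + 0.72×(0−75) = 75 − 54 = 21 → 21
  G: 0 + 0 = 0 → 0
  B: 130 + 0.72×(0−130) = 130 − 93.6 = 36.4 → 36
After the shade: rgb(21, 0, 36) = #150024.
Per channel, c → c + 0.8(0 − c):
  R: 21 + 0.8×(0−21) = 21 − 16.8 = 4.2 → 4
  G: 0 + 0 = 0 → 0
  B: 36 + 0.8×(0−36) = 36 − 28.8 = 7.2 → 7
rgb(4, 0, 7) = #040007.

#040007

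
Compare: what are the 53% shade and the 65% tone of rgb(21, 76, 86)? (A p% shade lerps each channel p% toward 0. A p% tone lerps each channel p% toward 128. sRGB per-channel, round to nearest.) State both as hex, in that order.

53% shade:
  R: 21 − 11.13 = 9.87 → 10
  G: 76 − 40.28 = 35.72 → 36
  B: 86 + 0.53×(0−86) = 86 − 45.58 = 40.42 → 40
  → #0A2428
65% tone:
  R: 21 + 0.65×(128−21) = 21 + 69.55 = 90.55 → 91
  G: 76 + 33.8 = 109.8 → 110
  B: 86 + 0.65×(128−86) = 86 + 27.3 = 113.3 → 113
  → #5B6E71

#0A2428, #5B6E71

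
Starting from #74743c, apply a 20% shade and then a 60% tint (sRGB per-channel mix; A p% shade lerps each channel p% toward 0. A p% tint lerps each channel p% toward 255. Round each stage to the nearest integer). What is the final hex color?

#bebeac

#74743c is rgb(116, 116, 60).
Per channel, c → c + 0.2(0 − c):
  R: 116 + 0.2×(0−116) = 116 − 23.2 = 92.8 → 93
  G: 116 − 23.2 = 92.8 → 93
  B: 60 + 0.2×(0−60) = 60 − 12 = 48 → 48
After the shade: rgb(93, 93, 48) = #5d5d30.
Per channel, c → c + 0.6(255 − c):
  R: 93 + 97.2 = 190.2 → 190
  G: 93 + 97.2 = 190.2 → 190
  B: 48 + 124.2 = 172.2 → 172
rgb(190, 190, 172) = #bebeac.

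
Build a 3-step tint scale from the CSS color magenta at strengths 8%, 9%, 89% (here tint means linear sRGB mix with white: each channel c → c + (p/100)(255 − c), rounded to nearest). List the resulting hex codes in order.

#FF14FF, #FF17FF, #FFE3FF

CSS magenta is rgb(255, 0, 255).
8%: (255→255, 0 + 20.4 = 20.4→20, 255→255) → #FF14FF
9%: (255→255, 0 + 22.95 = 22.95→23, 255→255) → #FF17FF
89%: (255→255, 0 + 226.95 = 226.95→227, 255→255) → #FFE3FF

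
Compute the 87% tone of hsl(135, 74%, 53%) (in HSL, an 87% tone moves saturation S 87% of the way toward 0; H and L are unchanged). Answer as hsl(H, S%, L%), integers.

S moves 87% from 74 toward 0: 74 − 64.38 = 9.62 → 10.
H and L are unchanged.

hsl(135, 10%, 53%)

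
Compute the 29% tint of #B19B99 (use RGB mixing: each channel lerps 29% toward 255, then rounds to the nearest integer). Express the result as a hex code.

#C8B8B7

#B19B99 is rgb(177, 155, 153).
Per channel, c → c + 0.29(255 − c):
  R: 177 + 22.62 = 199.62 → 200
  G: 155 + 0.29×(255−155) = 155 + 29 = 184 → 184
  B: 153 + 0.29×(255−153) = 153 + 29.58 = 182.58 → 183
rgb(200, 184, 183) = #C8B8B7.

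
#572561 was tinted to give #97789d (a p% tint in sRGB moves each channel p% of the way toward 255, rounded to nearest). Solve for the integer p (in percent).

#572561 is rgb(87, 37, 97); #97789d is rgb(151, 120, 157).
On the G channel (widest range): 120 ≈ 37 + (p/100)(255 − 37), so p ≈ 100×(120 − 37)/(255 − 37) = 8300/218 = 38.07.
p = 38 reproduces all three channels after rounding.

38%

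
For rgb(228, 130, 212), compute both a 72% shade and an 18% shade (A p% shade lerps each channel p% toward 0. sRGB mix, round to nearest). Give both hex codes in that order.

#40243B, #BB6BAE

72% shade:
  R: 228 − 164.16 = 63.84 → 64
  G: 130 − 93.6 = 36.4 → 36
  B: 212 − 152.64 = 59.36 → 59
  → #40243B
18% shade:
  R: 228 + 0.18×(0−228) = 228 − 41.04 = 186.96 → 187
  G: 130 + 0.18×(0−130) = 130 − 23.4 = 106.6 → 107
  B: 212 − 38.16 = 173.84 → 174
  → #BB6BAE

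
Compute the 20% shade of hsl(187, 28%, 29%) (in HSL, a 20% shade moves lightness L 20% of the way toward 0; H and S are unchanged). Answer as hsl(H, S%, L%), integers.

hsl(187, 28%, 23%)

L moves 20% from 29 toward 0: 29 − 5.8 = 23.2 → 23.
H and S are unchanged.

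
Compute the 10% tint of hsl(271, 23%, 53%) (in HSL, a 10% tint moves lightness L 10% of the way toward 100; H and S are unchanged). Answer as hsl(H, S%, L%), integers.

hsl(271, 23%, 58%)

L moves 10% from 53 toward 100: 53 + 4.7 = 57.7 → 58.
H and S are unchanged.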